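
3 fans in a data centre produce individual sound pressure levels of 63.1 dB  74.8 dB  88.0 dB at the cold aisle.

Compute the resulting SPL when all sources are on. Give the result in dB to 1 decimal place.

Σ 10^(Lᵢ/10) = 6.632e+08.
Back to dB: 10·log₁₀ Σ = 88.2 dB.

88.2 dB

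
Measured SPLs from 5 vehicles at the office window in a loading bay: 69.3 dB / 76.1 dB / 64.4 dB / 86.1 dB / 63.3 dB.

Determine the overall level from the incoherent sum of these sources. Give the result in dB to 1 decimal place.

Σ 10^(Lᵢ/10) = 4.615e+08.
Back to dB: 10·log₁₀ Σ = 86.6 dB.

86.6 dB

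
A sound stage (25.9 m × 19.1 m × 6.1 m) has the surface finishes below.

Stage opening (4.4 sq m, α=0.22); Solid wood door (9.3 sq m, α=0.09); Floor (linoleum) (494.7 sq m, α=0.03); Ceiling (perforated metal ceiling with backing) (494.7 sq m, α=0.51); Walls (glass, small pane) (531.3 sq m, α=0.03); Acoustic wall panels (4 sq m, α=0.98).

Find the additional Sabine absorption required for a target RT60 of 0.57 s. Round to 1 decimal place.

563.5 sabins

Total absorption A₁ = 4.4×0.22 + 9.3×0.09 + 494.7×0.03 + 494.7×0.51 + 531.3×0.03 + 4×0.98
  = 0.968 + 0.837 + 14.841 + 252.297 + 15.939 + 3.920 = 288.802 sq m sabins.
Target A₂ = 0.161·3017.609/0.57 = 852.342 sabins (V = 3017.609 m³).
Additional absorption ΔA = 852.342 − 288.802 = 563.5 sabins.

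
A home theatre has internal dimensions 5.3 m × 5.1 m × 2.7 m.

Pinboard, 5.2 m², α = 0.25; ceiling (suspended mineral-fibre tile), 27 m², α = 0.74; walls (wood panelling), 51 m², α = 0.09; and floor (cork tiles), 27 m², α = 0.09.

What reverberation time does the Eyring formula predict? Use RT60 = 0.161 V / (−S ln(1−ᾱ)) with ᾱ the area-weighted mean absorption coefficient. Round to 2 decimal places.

S = Σ Sᵢ = 110.2 m².
Absorption A = 5.2×0.25 + 27×0.74 + 51×0.09 + 27×0.09 = 28.300 sabins.
Mean coefficient ᾱ = A/S = 0.2568.
Eyring denominator: −S ln(1−ᾱ) = 32.706.
V = 5.3 × 5.1 × 2.7 = 72.981 m³.
T = 0.161·V/[−S·ln(1−ᾱ)] = 0.161·72.981/32.706 = 0.36 s.

0.36 sec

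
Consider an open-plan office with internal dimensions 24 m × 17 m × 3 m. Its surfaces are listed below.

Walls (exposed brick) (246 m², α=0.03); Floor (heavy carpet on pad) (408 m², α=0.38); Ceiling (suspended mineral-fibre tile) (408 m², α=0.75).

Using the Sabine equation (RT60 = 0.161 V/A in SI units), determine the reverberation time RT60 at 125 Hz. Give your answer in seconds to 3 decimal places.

Equivalent absorption area: A = 246×0.03 + 408×0.38 + 408×0.75 = 468.420 m².
Room volume: 1224 m³.
T = 0.161 V/A = 0.161·1224/468.420 = 0.421 s.

0.421 sec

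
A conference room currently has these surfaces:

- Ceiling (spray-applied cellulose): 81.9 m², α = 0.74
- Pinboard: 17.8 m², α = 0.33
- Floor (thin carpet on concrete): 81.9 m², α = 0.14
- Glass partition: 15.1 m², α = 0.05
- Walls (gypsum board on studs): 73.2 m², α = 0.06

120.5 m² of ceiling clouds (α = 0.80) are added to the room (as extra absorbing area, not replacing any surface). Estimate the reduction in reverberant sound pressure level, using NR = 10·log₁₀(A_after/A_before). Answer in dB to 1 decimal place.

Equivalent absorption area: A_before = 81.9·0.74 + 17.8·0.33 + 81.9·0.14 + 15.1·0.05 + 73.2·0.06 = 83.093 m².
Treatment contributes 120.5·0.80 = 96.400 sabins.
New total A_after = 179.493 sabins.
NR = 10·log₁₀(179.493/83.093) = 3.3 dB.

3.3 dB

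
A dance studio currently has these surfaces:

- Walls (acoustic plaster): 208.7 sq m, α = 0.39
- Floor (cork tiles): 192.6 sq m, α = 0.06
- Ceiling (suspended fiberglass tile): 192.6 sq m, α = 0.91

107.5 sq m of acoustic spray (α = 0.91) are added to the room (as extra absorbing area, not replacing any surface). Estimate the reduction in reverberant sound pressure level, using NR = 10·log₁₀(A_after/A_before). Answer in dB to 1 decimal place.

Total absorption A_before = 208.7×0.39 + 192.6×0.06 + 192.6×0.91
  = 81.393 + 11.556 + 175.266 = 268.215 sq m sabins.
Added absorption = 107.5 × 0.91 = 97.825 sabins.
New total A_after = 366.040 sabins.
NR = 10·log₁₀(366.040/268.215) = 1.4 dB.

1.4 dB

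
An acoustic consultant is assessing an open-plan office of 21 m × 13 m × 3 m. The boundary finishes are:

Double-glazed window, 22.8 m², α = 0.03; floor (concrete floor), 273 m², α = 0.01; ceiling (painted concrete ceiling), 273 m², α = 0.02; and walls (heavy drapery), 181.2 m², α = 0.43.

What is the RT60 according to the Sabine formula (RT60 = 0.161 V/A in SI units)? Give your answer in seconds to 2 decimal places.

1.52 s

A = Σ Sᵢαᵢ = 22.8*0.03 + 273*0.01 + 273*0.02 + 181.2*0.43 = 86.790 sabins.
Volume V = 21 × 13 × 3 = 819 m³.
Sabine: RT60 = 0.161 × 819 / 86.790 = 1.52 s.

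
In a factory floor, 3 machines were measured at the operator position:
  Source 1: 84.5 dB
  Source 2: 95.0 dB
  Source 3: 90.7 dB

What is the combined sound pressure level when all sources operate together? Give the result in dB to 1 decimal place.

Sum in the linear (power) domain: Σ 10^(Lᵢ/10) = 10^(84.5/10) + 10^(95.0/10) + 10^(90.7/10) = 4.619e+09.
Combined level = 10 log₁₀(4.619e+09) = 96.6 dB.

96.6 dB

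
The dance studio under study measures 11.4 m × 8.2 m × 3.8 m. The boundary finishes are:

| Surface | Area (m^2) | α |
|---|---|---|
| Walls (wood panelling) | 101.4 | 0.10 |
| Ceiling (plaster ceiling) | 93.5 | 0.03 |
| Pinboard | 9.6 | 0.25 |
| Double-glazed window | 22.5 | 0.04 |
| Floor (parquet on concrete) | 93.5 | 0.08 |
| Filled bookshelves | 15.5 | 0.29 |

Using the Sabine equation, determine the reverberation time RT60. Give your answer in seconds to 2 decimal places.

2.03 sec

Summing Sᵢαᵢ: 10.140 + 2.805 + 2.400 + 0.900 + 7.480 + 4.495 → A = 28.220 sabins.
Room volume: 355.224 m³.
T = 0.161 V/A = 0.161·355.224/28.220 = 2.03 s.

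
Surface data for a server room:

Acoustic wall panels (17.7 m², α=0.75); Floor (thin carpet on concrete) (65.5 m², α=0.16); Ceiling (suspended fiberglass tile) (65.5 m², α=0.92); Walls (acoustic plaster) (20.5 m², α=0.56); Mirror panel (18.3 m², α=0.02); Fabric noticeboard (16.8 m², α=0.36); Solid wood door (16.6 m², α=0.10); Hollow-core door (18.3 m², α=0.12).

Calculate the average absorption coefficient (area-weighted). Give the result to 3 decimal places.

S = Σ Sᵢ = 17.7 + 65.5 + 65.5 + 20.5 + 18.3 + 16.8 + 16.6 + 18.3 = 239.2 m².
A = 17.7·0.75 + 65.5·0.16 + 65.5·0.92 + 20.5·0.56 + 18.3·0.02 + 16.8·0.36 + 16.6·0.10 + 18.3·0.12 = 105.765 sabins.
ᾱ = 105.765 / 239.2 = 0.442.

0.442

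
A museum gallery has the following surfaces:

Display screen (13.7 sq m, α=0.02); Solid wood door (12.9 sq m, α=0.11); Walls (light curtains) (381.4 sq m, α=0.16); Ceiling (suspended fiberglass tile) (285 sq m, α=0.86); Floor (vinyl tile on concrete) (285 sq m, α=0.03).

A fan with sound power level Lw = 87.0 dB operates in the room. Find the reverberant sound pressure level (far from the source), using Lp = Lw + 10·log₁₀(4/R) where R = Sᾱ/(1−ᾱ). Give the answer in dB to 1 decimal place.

66.3 dB

A = 316.367 sabins; S = 978.0 sq m.
ᾱ = 0.3235, so room constant R = A/(1−ᾱ) = 467.653 sq m.
Lp = 87.0 + 10·log₁₀(4/467.653) = 87.0 + (-20.68) = 66.3 dB.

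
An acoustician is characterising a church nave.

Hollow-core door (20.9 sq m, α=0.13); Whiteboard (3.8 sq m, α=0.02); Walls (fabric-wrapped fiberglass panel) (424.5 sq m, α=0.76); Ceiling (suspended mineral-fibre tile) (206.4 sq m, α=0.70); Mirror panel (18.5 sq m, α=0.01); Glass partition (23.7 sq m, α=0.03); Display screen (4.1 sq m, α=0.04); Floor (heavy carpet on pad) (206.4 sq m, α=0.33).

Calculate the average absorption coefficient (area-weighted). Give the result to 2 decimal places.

0.59

Total surface area S = 908.3 sq m.
A = 20.9·0.13 + 3.8·0.02 + 424.5·0.76 + 206.4·0.70 + 18.5·0.01 + 23.7·0.03 + 4.1·0.04 + 206.4·0.33 = 539.065 sabins.
ᾱ = 539.065 / 908.3 = 0.59.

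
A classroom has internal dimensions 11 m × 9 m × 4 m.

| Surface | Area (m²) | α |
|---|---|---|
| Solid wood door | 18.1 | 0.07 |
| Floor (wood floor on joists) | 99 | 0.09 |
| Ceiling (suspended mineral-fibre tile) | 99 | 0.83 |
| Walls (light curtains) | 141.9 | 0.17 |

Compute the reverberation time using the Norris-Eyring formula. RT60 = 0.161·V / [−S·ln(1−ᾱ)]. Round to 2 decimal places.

0.45 sec

S = Σ Sᵢ = 358.0 m².
Absorption A = 18.1·0.07 + 99·0.09 + 99·0.83 + 141.9·0.17 = 116.470 sabins.
ᾱ = 116.470 / 358.0 = 0.3253.
−S·ln(1−ᾱ) = −358.0 × ln(1 − 0.3253) = 140.868.
V = 11 × 9 × 4 = 396 m³.
T = 0.161·V/[−S·ln(1−ᾱ)] = 0.161·396/140.868 = 0.45 s.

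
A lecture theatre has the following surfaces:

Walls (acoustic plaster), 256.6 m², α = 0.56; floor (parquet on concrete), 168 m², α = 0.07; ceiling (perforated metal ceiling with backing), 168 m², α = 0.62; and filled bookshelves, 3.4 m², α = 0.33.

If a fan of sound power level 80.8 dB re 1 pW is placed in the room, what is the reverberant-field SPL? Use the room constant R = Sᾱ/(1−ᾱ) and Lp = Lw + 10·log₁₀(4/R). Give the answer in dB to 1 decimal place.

60.2 dB

Σ(Sᵢαᵢ) = 256.6·0.56 + 168·0.07 + 168·0.62 + 3.4·0.33 = 260.738; total area S = 596.0 m².
ᾱ = 260.738/596.0 = 0.4375; R = Sᾱ/(1−ᾱ) = 260.738/(1−0.4375) = 463.534 m².
Lp = Lw + 10 log₁₀(4/R) = 80.8 -20.64 = 60.2 dB.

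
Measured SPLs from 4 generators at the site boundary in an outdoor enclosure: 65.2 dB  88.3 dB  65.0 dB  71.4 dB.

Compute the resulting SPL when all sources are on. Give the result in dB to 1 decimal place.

88.4 dB

Σ 10^(Lᵢ/10) = 6.964e+08.
Back to dB: 10·log₁₀ Σ = 88.4 dB.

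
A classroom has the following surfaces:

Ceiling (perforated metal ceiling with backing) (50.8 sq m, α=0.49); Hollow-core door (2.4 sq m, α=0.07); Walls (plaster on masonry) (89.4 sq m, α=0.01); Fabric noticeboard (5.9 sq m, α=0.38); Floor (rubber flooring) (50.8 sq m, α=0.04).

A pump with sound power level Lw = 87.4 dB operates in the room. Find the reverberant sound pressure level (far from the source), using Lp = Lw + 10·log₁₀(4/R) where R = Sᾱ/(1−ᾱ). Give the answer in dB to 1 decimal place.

77.9 dB

A = 30.228 sabins; S = 199.3 sq m.
ᾱ = 30.228/199.3 = 0.1517; R = Sᾱ/(1−ᾱ) = 30.228/(1−0.1517) = 35.634 sq m.
Lp = Lw + 10 log₁₀(4/R) = 87.4 -9.50 = 77.9 dB.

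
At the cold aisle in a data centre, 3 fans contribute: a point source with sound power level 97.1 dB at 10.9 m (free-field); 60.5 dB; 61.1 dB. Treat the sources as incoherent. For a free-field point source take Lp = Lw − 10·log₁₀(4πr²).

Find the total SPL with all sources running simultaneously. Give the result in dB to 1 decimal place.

Source at 10.9 m: Lp = 97.1 − 10·log₁₀(4π·10.9²) = 97.1 − 10·log₁₀(1493.010) = 65.4 dB.
Converting to relative power and adding: 10^(65.4/10) + 10^(60.5/10) + 10^(61.1/10) = 5.878e+06.
L_total = 10·log₁₀(5.878e+06) = 67.7 dB.

67.7 dB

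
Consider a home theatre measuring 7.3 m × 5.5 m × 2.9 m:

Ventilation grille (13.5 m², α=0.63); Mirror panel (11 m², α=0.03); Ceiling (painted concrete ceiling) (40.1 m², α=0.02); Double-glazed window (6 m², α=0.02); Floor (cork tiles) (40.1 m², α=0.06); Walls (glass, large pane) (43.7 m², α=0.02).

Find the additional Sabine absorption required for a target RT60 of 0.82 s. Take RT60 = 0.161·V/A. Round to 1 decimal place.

9.8 sabins

A₁ = Σ Sᵢαᵢ = 13.5·0.63 + 11·0.03 + 40.1·0.02 + 6·0.02 + 40.1·0.06 + 43.7·0.02 = 13.037 sabins.
For T = 0.82 s, need A₂ = 0.161·V/T = 0.161·116.435/0.82 = 22.861 sabins.
ΔA = A₂ − A₁ = 22.861 − 13.037 = 9.8 sabins.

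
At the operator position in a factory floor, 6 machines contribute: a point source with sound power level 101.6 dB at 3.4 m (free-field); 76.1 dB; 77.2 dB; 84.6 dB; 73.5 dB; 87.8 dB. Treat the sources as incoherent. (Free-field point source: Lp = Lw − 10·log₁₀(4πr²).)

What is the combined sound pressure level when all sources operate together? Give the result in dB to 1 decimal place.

Source at 3.4 m: Lp = 101.6 − 10·log₁₀(4π·3.4²) = 101.6 − 10·log₁₀(145.267) = 80.0 dB.
Converting to relative power and adding: 10^(80.0/10) + 10^(76.1/10) + 10^(77.2/10) + 10^(84.6/10) + 10^(73.5/10) + 10^(87.8/10) = 1.107e+09.
Combined level = 10 log₁₀(1.107e+09) = 90.4 dB.

90.4 dB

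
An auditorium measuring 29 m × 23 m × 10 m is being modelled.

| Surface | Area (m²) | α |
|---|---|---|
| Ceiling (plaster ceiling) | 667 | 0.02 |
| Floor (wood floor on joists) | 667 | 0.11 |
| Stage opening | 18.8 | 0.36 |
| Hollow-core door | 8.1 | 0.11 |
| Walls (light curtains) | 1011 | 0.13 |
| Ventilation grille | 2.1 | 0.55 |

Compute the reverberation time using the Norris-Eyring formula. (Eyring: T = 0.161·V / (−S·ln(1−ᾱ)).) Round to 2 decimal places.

Total surface area S = 667 + 667 + 18.8 + 8.1 + 1011 + 2.1 = 2374.0 m².
Absorption A = 667×0.02 + 667×0.11 + 18.8×0.36 + 8.1×0.11 + 1011×0.13 + 2.1×0.55 = 226.954 sabins.
ᾱ = 226.954 / 2374.0 = 0.0956.
Eyring denominator: −S ln(1−ᾱ) = 238.548.
V = 29 × 23 × 10 = 6670 m³.
T = 0.161·V/[−S·ln(1−ᾱ)] = 0.161·6670/238.548 = 4.50 s.

4.50 sec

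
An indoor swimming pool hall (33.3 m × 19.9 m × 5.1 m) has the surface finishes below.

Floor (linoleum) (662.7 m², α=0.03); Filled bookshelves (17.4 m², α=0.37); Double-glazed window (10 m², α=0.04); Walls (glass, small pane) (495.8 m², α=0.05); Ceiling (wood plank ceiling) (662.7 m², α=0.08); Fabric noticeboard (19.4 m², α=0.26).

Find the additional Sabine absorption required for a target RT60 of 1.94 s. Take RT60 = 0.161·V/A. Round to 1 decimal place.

Equivalent absorption area: A₁ = 662.7*0.03 + 17.4*0.37 + 10*0.04 + 495.8*0.05 + 662.7*0.08 + 19.4*0.26 = 109.569 m².
For T = 1.94 s, need A₂ = 0.161·V/T = 0.161·3379.617/1.94 = 280.473 sabins.
ΔA = A₂ − A₁ = 280.473 − 109.569 = 170.9 sabins.

170.9 sabins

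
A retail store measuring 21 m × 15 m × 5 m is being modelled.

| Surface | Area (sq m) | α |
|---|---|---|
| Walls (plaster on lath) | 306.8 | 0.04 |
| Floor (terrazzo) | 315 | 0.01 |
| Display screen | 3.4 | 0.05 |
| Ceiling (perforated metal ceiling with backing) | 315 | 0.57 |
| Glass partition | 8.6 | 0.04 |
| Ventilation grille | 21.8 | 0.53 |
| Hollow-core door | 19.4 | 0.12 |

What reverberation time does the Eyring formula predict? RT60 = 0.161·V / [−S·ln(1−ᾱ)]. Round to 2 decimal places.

1.08 s

S = Σ Sᵢ = 990.0 sq m.
Σ(Sᵢαᵢ) = 306.8·0.04 + 315·0.01 + 3.4·0.05 + 315·0.57 + 8.6·0.04 + 21.8·0.53 + 19.4·0.12 = 209.368.
ᾱ = 209.368 / 990.0 = 0.2115.
−S·ln(1−ᾱ) = −990.0 × ln(1 − 0.2115) = 235.247.
V = 21 × 15 × 5 = 1575 m³.
T = 0.161·V/[−S·ln(1−ᾱ)] = 0.161·1575/235.247 = 1.08 s.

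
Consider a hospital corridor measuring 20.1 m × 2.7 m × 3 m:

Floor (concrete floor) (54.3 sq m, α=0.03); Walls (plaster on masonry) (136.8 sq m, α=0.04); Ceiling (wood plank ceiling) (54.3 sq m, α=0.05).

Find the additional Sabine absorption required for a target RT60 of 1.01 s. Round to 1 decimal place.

Total absorption A₁ = 54.3·0.03 + 136.8·0.04 + 54.3·0.05
  = 1.629 + 5.472 + 2.715 = 9.816 sq m sabins.
V = 162.81 m³. Required absorption A₂ = 0.161 × 162.81 / 1.01 = 25.953 sabins.
Additional absorption ΔA = 25.953 − 9.816 = 16.1 sabins.

16.1 sabins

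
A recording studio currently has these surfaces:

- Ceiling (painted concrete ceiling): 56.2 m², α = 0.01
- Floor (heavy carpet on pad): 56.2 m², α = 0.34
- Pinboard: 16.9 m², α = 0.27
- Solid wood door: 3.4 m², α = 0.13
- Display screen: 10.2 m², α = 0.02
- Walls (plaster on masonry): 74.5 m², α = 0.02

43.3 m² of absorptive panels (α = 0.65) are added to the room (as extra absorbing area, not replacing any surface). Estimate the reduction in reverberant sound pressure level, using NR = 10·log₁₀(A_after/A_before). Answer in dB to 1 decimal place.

Total absorption A_before = 56.2×0.01 + 56.2×0.34 + 16.9×0.27 + 3.4×0.13 + 10.2×0.02 + 74.5×0.02
  = 0.562 + 19.108 + 4.563 + 0.442 + 0.204 + 1.490 = 26.369 m² sabins.
Added absorption = 43.3 × 0.65 = 28.145 sabins.
New total A_after = 54.514 sabins.
Reduction = 10 log₁₀(A_after/A_before) = 10 log₁₀(2.0674) = 3.2 dB.

3.2 dB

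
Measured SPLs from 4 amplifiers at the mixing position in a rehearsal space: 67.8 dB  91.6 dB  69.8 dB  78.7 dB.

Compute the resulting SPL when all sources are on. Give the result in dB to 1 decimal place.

91.9 dB

Converting to relative power and adding: 10^(67.8/10) + 10^(91.6/10) + 10^(69.8/10) + 10^(78.7/10) = 1.535e+09.
Back to dB: 10·log₁₀ Σ = 91.9 dB.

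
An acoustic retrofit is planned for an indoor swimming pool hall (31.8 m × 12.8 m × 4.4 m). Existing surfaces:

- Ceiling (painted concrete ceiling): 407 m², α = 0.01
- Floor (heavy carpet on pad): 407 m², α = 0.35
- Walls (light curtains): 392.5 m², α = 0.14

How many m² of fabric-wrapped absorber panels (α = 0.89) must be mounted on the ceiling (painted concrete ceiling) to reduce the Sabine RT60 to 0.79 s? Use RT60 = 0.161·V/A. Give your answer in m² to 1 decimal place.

185.8

Equivalent absorption area: A₁ = 407×0.01 + 407×0.35 + 392.5×0.14 = 201.470 m².
Required A₂ = 0.161·1790.976/0.79 = 364.996 sabins.
Absorption to add: 364.996 − 201.470 = 163.526 sabins.
Each m² of panel replacing the ceiling (painted concrete ceiling) adds (0.89 − 0.01) = 0.88 sabins.
Area = ΔA/Δα = 163.526/0.88 = 185.8 m².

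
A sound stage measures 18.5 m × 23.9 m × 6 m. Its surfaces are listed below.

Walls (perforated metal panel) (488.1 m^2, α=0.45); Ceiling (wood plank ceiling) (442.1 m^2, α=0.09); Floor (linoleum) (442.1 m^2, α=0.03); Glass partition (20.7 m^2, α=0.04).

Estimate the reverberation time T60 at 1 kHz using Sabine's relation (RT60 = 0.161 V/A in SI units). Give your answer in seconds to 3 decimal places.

1.562 seconds

Summing Sᵢαᵢ: 219.645 + 39.789 + 13.263 + 0.828 → A = 273.525 sabins.
Room volume: 2652.9 m³.
RT60 = 0.161 · V / A = 0.161 × 2652.9 / 273.525 = 1.562 s.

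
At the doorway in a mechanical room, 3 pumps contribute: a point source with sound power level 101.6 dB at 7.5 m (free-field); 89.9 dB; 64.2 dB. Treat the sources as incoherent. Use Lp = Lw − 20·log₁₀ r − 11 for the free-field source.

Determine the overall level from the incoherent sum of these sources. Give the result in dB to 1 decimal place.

90.0 dB

Source at 7.5 m: Lp = 101.6 − 20·log₁₀(7.5) − 11 = 73.1 dB.
Sum in the linear (power) domain: Σ 10^(Lᵢ/10) = 10^(73.1/10) + 10^(89.9/10) + 10^(64.2/10) = 1e+09.
L_total = 10·log₁₀(1e+09) = 90.0 dB.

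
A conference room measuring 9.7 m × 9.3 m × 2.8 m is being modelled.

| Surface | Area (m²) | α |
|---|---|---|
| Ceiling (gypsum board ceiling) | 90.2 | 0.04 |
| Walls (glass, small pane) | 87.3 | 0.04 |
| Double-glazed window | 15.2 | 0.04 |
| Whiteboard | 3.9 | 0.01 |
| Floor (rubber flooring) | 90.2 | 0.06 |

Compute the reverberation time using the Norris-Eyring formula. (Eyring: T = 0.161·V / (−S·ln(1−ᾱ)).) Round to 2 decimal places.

3.02 s

S = Σ Sᵢ = 286.8 m².
Σ(Sᵢαᵢ) = 90.2·0.04 + 87.3·0.04 + 15.2·0.04 + 3.9·0.01 + 90.2·0.06 = 13.159.
Mean coefficient ᾱ = A/S = 0.0459.
Eyring denominator: −S ln(1−ᾱ) = 13.476.
V = 9.7 × 9.3 × 2.8 = 252.588 m³.
T = 0.161·V/[−S·ln(1−ᾱ)] = 0.161·252.588/13.476 = 3.02 s.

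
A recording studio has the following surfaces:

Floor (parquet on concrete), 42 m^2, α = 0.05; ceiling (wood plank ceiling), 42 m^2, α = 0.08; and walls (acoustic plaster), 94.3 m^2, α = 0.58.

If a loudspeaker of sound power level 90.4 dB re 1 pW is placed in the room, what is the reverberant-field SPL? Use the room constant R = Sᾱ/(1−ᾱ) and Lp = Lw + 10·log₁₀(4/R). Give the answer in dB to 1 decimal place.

A = 60.154 sabins; S = 178.3 m^2.
ᾱ = 60.154/178.3 = 0.3374; R = Sᾱ/(1−ᾱ) = 60.154/(1−0.3374) = 90.785 m^2.
Lp = 90.4 + 10·log₁₀(4/90.785) = 90.4 + (-13.56) = 76.8 dB.

76.8 dB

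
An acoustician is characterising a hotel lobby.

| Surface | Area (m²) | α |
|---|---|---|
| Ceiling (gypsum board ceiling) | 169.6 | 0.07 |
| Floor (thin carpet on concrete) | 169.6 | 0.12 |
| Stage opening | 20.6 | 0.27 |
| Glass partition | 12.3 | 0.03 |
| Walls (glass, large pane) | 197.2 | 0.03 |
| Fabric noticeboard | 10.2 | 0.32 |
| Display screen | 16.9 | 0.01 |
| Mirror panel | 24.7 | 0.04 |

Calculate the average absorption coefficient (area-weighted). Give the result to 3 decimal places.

S = Σ Sᵢ = 169.6 + 169.6 + 20.6 + 12.3 + 197.2 + 10.2 + 16.9 + 24.7 = 621.1 m².
Σ(Sᵢαᵢ) = 169.6·0.07 + 169.6·0.12 + 20.6·0.27 + 12.3·0.03 + 197.2·0.03 + 10.2·0.32 + 16.9·0.01 + 24.7·0.04 = 48.492.
ᾱ = A/S = 0.078.

0.078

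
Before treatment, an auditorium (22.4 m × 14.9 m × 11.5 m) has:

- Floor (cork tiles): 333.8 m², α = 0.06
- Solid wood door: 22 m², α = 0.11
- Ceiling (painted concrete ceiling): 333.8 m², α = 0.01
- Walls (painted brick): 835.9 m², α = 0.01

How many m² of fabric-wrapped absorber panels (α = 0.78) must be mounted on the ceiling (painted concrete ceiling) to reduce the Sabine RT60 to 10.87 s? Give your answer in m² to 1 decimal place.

Total absorption A₁ = 333.8·0.06 + 22·0.11 + 333.8·0.01 + 835.9·0.01
  = 20.028 + 2.420 + 3.338 + 8.359 = 34.145 m² sabins.
V = 3838.24 m³. Target absorption A₂ = 0.161 × 3838.24 / 10.87 = 56.850 sabins.
Absorption to add: 56.850 − 34.145 = 22.705 sabins.
Net gain per m²: Δα = 0.78 − 0.01 = 0.77.
Area = ΔA/Δα = 22.705/0.77 = 29.5 m².

29.5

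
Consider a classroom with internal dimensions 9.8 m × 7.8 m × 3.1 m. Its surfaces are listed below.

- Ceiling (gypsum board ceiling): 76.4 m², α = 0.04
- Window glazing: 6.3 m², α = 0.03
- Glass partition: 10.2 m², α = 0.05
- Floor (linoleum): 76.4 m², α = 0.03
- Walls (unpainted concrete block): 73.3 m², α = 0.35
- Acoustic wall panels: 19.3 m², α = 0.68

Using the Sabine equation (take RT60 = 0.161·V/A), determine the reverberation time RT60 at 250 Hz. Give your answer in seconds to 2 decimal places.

A = Σ Sᵢαᵢ = 76.4×0.04 + 6.3×0.03 + 10.2×0.05 + 76.4×0.03 + 73.3×0.35 + 19.3×0.68 = 44.826 sabins.
Volume V = 9.8 × 7.8 × 3.1 = 236.964 m³.
RT60 = 0.161 · V / A = 0.161 × 236.964 / 44.826 = 0.85 s.

0.85 seconds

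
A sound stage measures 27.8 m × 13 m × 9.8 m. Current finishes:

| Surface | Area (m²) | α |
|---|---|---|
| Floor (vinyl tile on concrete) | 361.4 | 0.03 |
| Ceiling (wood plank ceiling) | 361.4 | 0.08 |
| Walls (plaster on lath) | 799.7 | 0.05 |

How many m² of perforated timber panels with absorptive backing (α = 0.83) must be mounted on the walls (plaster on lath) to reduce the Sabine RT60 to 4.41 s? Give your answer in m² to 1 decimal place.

63.5

Equivalent absorption area: A₁ = 361.4×0.03 + 361.4×0.08 + 799.7×0.05 = 79.739 m².
V = 3541.72 m³. Target absorption A₂ = 0.161 × 3541.72 / 4.41 = 129.301 sabins.
ΔA needed = 129.301 − 79.739 = 49.562 sabins.
Net gain per m²: Δα = 0.83 − 0.05 = 0.78.
Panel area = 49.562 / 0.78 = 63.5 m².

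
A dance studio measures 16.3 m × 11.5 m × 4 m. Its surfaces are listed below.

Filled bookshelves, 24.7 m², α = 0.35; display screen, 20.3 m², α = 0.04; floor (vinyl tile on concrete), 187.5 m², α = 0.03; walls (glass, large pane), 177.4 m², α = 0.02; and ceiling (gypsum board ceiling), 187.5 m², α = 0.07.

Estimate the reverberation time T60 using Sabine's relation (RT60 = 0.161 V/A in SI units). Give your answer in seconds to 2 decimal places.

3.80 seconds

Equivalent absorption area: A = 24.7·0.35 + 20.3·0.04 + 187.5·0.03 + 177.4·0.02 + 187.5·0.07 = 31.755 m².
Room volume: 749.8 m³.
T = 0.161 V/A = 0.161·749.8/31.755 = 3.80 s.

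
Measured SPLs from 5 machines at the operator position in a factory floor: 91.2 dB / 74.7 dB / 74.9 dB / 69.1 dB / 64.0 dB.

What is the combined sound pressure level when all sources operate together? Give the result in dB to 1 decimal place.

91.4 dB

Sum in the linear (power) domain: Σ 10^(Lᵢ/10) = 10^(91.2/10) + 10^(74.7/10) + 10^(74.9/10) + 10^(69.1/10) + 10^(64.0/10) = 1.389e+09.
Combined level = 10 log₁₀(1.389e+09) = 91.4 dB.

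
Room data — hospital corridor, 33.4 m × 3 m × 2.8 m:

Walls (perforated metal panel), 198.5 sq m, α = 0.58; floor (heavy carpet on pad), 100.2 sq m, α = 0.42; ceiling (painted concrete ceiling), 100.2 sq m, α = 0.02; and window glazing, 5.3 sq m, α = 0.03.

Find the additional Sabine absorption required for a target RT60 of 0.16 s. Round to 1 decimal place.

Total absorption A₁ = 198.5·0.58 + 100.2·0.42 + 100.2·0.02 + 5.3·0.03
  = 115.130 + 42.084 + 2.004 + 0.159 = 159.377 sq m sabins.
For T = 0.16 s, need A₂ = 0.161·V/T = 0.161·280.56/0.16 = 282.314 sabins.
ΔA = A₂ − A₁ = 282.314 − 159.377 = 122.9 sabins.

122.9 sabins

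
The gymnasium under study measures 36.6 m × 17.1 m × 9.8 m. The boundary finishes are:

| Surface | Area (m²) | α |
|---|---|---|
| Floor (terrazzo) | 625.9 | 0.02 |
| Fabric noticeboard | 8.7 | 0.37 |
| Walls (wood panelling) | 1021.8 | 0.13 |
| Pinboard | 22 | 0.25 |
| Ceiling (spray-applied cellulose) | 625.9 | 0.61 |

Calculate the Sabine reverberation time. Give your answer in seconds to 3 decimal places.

A = Σ Sᵢαᵢ = 625.9*0.02 + 8.7*0.37 + 1021.8*0.13 + 22*0.25 + 625.9*0.61 = 535.870 sabins.
V = 36.6·17.1·9.8 = 6133.428 m³.
T = 0.161 V/A = 0.161·6133.428/535.870 = 1.843 s.

1.843 s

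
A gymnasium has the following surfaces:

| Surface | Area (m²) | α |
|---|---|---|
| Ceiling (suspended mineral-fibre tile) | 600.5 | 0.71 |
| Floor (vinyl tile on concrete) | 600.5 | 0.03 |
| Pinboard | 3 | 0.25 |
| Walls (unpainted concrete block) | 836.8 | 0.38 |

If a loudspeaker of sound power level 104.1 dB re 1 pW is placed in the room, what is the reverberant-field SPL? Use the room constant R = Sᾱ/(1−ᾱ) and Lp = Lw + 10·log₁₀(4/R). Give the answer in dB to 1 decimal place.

A = 763.104 sabins; S = 2040.8 m².
ᾱ = 0.3739, so room constant R = A/(1−ᾱ) = 1218.821 m².
Lp = 104.1 + 10·log₁₀(4/1218.821) = 104.1 + (-24.84) = 79.3 dB.

79.3 dB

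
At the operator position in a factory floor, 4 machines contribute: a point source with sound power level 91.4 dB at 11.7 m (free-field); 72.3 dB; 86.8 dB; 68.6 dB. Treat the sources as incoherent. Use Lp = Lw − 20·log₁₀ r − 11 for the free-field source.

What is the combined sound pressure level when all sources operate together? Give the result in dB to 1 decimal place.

87.0 dB

Source at 11.7 m: Lp = 91.4 − 20·log₁₀(11.7) − 11 = 59.0 dB.
Sum in the linear (power) domain: Σ 10^(Lᵢ/10) = 10^(59.0/10) + 10^(72.3/10) + 10^(86.8/10) + 10^(68.6/10) = 5.037e+08.
Back to dB: 10·log₁₀ Σ = 87.0 dB.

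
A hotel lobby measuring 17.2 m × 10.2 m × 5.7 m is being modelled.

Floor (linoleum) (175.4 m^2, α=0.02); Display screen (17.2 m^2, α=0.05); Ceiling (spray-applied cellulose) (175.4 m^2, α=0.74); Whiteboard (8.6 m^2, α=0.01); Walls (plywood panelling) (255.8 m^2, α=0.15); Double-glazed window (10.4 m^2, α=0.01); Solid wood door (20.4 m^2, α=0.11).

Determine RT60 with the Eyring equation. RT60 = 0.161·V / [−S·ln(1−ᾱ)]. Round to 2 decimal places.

S = Σ Sᵢ = 663.2 m^2.
Absorption A = 175.4×0.02 + 17.2×0.05 + 175.4×0.74 + 8.6×0.01 + 255.8×0.15 + 10.4×0.01 + 20.4×0.11 = 174.968 sabins.
ᾱ = 174.968 / 663.2 = 0.2638.
Eyring denominator: −S ln(1−ᾱ) = 203.107.
V = 17.2 × 10.2 × 5.7 = 1000.008 m³.
RT60 = 0.161 × 1000.008 / 203.107 = 0.79 s.

0.79 sec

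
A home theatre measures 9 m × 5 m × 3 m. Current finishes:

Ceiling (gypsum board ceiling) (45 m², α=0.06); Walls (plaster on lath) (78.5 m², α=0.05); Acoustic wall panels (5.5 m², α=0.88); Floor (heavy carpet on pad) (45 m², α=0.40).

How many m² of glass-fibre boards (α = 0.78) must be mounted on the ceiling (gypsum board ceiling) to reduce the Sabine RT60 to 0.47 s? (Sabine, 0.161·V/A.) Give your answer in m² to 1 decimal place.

23.3

Equivalent absorption area: A₁ = 45*0.06 + 78.5*0.05 + 5.5*0.88 + 45*0.40 = 29.465 m².
Required A₂ = 0.161·135/0.47 = 46.245 sabins.
Absorption to add: 46.245 − 29.465 = 16.780 sabins.
Each m² of panel replacing the ceiling (gypsum board ceiling) adds (0.78 − 0.06) = 0.72 sabins.
Area = ΔA/Δα = 16.780/0.72 = 23.3 m².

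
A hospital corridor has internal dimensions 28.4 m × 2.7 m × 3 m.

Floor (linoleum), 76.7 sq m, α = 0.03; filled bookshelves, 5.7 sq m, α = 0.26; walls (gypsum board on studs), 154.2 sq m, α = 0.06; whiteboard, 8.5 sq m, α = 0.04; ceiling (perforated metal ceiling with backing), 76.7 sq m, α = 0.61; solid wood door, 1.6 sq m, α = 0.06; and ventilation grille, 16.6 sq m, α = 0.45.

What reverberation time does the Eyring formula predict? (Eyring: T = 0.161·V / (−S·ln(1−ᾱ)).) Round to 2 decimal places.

0.49 seconds

S = Σ Sᵢ = 340.0 sq m.
Absorption A = 76.7·0.03 + 5.7·0.26 + 154.2·0.06 + 8.5·0.04 + 76.7·0.61 + 1.6·0.06 + 16.6·0.45 = 67.728 sabins.
Mean coefficient ᾱ = A/S = 0.1992.
Eyring denominator: −S ln(1−ᾱ) = 75.529.
V = 28.4 × 2.7 × 3 = 230.04 m³.
RT60 = 0.161 × 230.04 / 75.529 = 0.49 s.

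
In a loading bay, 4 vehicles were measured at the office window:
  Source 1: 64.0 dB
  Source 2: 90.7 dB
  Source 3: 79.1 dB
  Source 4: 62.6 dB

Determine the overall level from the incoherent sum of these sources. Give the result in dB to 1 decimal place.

91.0 dB

Sum in the linear (power) domain: Σ 10^(Lᵢ/10) = 10^(64.0/10) + 10^(90.7/10) + 10^(79.1/10) + 10^(62.6/10) = 1.261e+09.
L_total = 10·log₁₀(1.261e+09) = 91.0 dB.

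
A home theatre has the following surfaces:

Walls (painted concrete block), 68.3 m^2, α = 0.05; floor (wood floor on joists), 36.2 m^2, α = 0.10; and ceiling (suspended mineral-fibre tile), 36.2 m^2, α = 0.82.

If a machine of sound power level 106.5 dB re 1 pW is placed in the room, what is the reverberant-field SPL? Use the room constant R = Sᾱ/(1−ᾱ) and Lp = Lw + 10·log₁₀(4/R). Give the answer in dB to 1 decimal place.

Σ(Sᵢαᵢ) = 68.3×0.05 + 36.2×0.10 + 36.2×0.82 = 36.719; total area S = 140.7 m^2.
ᾱ = 0.2610, so room constant R = A/(1−ᾱ) = 49.687 m^2.
Lp = 106.5 + 10·log₁₀(4/49.687) = 106.5 + (-10.94) = 95.6 dB.

95.6 dB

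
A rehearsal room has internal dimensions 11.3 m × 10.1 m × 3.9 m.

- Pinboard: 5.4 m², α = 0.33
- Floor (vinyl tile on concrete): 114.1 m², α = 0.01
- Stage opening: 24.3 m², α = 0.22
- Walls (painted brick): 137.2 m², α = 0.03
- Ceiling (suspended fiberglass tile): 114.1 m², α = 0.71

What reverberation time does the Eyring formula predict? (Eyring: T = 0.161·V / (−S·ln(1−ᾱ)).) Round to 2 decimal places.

Total surface area S = 5.4 + 114.1 + 24.3 + 137.2 + 114.1 = 395.1 m².
Absorption A = 5.4·0.33 + 114.1·0.01 + 24.3·0.22 + 137.2·0.03 + 114.1·0.71 = 93.396 sabins.
ᾱ = 93.396 / 395.1 = 0.2364.
Eyring denominator: −S ln(1−ᾱ) = 106.563.
V = 11.3 × 10.1 × 3.9 = 445.107 m³.
T = 0.161·V/[−S·ln(1−ᾱ)] = 0.161·445.107/106.563 = 0.67 s.

0.67 s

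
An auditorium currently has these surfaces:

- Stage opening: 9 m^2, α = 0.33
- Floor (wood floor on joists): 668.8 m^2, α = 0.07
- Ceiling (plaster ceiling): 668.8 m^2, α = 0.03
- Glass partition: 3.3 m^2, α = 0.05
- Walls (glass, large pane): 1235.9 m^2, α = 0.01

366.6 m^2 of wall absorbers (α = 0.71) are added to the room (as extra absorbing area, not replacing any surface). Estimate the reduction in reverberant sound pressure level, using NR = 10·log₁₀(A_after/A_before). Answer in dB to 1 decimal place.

A_before = Σ Sᵢαᵢ = 9×0.33 + 668.8×0.07 + 668.8×0.03 + 3.3×0.05 + 1235.9×0.01 = 82.374 sabins.
Added absorption = 366.6 × 0.71 = 260.286 sabins.
New total A_after = 342.660 sabins.
Reduction = 10 log₁₀(A_after/A_before) = 10 log₁₀(4.1598) = 6.2 dB.

6.2 dB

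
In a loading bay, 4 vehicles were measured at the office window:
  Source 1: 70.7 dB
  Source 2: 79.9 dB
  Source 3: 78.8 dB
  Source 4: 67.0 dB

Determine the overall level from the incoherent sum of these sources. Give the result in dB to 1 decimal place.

82.8 dB

Σ 10^(Lᵢ/10) = 1.903e+08.
Combined level = 10 log₁₀(1.903e+08) = 82.8 dB.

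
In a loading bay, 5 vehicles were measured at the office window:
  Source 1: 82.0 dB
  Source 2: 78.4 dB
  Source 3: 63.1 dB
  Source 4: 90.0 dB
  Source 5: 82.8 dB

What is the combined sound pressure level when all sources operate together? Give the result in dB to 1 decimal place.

Σ 10^(Lᵢ/10) = 1.42e+09.
Back to dB: 10·log₁₀ Σ = 91.5 dB.

91.5 dB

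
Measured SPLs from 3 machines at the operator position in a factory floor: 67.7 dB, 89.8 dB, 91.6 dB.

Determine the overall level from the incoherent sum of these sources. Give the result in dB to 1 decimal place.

Sum in the linear (power) domain: Σ 10^(Lᵢ/10) = 10^(67.7/10) + 10^(89.8/10) + 10^(91.6/10) = 2.406e+09.
Back to dB: 10·log₁₀ Σ = 93.8 dB.

93.8 dB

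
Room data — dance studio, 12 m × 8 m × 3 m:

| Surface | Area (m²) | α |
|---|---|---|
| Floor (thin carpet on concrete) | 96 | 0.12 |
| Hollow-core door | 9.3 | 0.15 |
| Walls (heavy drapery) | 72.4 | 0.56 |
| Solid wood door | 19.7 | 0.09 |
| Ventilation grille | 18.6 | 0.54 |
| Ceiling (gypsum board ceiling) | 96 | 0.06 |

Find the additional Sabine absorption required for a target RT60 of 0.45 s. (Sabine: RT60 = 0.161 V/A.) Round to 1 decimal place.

32.0 sabins

Total absorption A₁ = 96*0.12 + 9.3*0.15 + 72.4*0.56 + 19.7*0.09 + 18.6*0.54 + 96*0.06
  = 11.520 + 1.395 + 40.544 + 1.773 + 10.044 + 5.760 = 71.036 m² sabins.
Target A₂ = 0.161·288/0.45 = 103.040 sabins (V = 288 m³).
Additional absorption ΔA = 103.040 − 71.036 = 32.0 sabins.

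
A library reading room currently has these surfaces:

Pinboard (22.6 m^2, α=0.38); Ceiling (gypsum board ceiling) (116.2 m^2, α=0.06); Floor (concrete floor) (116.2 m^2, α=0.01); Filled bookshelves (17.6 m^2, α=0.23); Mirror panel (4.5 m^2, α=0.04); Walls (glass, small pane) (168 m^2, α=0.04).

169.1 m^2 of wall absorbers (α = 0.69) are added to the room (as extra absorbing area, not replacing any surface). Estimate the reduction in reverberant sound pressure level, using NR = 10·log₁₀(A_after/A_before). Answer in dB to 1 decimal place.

7.2 dB

Equivalent absorption area: A_before = 22.6×0.38 + 116.2×0.06 + 116.2×0.01 + 17.6×0.23 + 4.5×0.04 + 168×0.04 = 27.670 m^2.
Added absorption = 169.1 × 0.69 = 116.679 sabins.
A_after = 27.670 + 116.679 = 144.349 sabins.
NR = 10·log₁₀(144.349/27.670) = 7.2 dB.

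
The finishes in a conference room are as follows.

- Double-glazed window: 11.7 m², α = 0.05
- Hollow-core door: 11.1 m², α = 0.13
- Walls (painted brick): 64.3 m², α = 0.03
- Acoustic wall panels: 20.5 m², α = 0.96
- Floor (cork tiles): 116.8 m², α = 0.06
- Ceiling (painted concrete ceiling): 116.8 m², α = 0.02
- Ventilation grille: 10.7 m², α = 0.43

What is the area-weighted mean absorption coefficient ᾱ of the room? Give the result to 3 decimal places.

Total surface area S = 351.9 m².
Weighted sum Σ Sα = 37.582.
ᾱ = 37.582 / 351.9 = 0.107.

0.107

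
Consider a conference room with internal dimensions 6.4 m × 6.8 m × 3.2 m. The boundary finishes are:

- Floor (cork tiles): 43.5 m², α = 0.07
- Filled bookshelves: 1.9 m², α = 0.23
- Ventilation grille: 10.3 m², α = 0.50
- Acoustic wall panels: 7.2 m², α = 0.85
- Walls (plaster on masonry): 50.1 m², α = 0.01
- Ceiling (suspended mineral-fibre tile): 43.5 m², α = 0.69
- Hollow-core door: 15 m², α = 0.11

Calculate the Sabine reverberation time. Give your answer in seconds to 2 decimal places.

Total absorption A = 43.5*0.07 + 1.9*0.23 + 10.3*0.50 + 7.2*0.85 + 50.1*0.01 + 43.5*0.69 + 15*0.11
  = 3.045 + 0.437 + 5.150 + 6.120 + 0.501 + 30.015 + 1.650 = 46.918 m² sabins.
Room volume: 139.264 m³.
T = 0.161 V/A = 0.161·139.264/46.918 = 0.48 s.

0.48 s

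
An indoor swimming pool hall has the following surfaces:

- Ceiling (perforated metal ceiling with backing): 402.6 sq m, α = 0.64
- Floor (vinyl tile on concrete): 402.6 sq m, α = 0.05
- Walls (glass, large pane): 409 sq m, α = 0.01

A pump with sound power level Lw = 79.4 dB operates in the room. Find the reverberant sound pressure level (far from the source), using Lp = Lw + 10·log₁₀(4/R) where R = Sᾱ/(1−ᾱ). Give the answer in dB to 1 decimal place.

Σ(Sᵢαᵢ) = 402.6·0.64 + 402.6·0.05 + 409·0.01 = 281.884; total area S = 1214.2 sq m.
ᾱ = 0.2322, so room constant R = A/(1−ᾱ) = 367.132 sq m.
Lp = 79.4 + 10·log₁₀(4/367.132) = 79.4 + (-19.63) = 59.8 dB.

59.8 dB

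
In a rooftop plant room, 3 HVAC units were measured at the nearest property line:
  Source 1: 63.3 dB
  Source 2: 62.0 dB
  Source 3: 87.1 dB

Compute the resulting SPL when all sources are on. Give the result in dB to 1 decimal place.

87.1 dB

Sum in the linear (power) domain: Σ 10^(Lᵢ/10) = 10^(63.3/10) + 10^(62.0/10) + 10^(87.1/10) = 5.166e+08.
L_total = 10·log₁₀(5.166e+08) = 87.1 dB.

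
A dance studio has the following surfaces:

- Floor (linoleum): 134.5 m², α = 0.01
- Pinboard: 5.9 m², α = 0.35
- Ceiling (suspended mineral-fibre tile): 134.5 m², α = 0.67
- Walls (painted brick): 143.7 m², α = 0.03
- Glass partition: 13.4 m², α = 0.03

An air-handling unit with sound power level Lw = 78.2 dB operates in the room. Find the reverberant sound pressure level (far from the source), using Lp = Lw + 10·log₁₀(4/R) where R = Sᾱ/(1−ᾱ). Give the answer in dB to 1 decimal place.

63.2 dB

A = 98.238 sabins; S = 432.0 m².
ᾱ = 98.238/432.0 = 0.2274; R = Sᾱ/(1−ᾱ) = 98.238/(1−0.2274) = 127.152 m².
Lp = 78.2 + 10·log₁₀(4/127.152) = 78.2 + (-15.02) = 63.2 dB.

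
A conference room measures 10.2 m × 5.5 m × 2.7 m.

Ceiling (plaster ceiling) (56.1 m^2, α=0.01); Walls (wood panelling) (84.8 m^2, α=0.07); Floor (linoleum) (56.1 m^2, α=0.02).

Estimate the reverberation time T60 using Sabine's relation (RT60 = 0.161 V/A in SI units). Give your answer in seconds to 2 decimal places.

3.20 sec

A = Σ Sᵢαᵢ = 56.1×0.01 + 84.8×0.07 + 56.1×0.02 = 7.619 sabins.
Room volume: 151.47 m³.
Sabine: RT60 = 0.161 × 151.47 / 7.619 = 3.20 s.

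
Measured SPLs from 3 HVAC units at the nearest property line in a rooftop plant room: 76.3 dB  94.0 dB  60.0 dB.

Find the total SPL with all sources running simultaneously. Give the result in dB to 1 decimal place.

Converting to relative power and adding: 10^(76.3/10) + 10^(94.0/10) + 10^(60.0/10) = 2.556e+09.
Back to dB: 10·log₁₀ Σ = 94.1 dB.

94.1 dB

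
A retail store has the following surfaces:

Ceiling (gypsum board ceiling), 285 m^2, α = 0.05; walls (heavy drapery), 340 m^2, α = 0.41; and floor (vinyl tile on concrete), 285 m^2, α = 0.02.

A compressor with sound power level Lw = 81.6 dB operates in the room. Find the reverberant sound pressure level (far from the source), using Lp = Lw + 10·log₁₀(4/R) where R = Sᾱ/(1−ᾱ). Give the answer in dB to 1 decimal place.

64.8 dB

Σ(Sᵢαᵢ) = 285×0.05 + 340×0.41 + 285×0.02 = 159.350; total area S = 910.0 m^2.
ᾱ = 159.350/910.0 = 0.1751; R = Sᾱ/(1−ᾱ) = 159.350/(1−0.1751) = 193.175 m^2.
Lp = Lw + 10 log₁₀(4/R) = 81.6 -16.84 = 64.8 dB.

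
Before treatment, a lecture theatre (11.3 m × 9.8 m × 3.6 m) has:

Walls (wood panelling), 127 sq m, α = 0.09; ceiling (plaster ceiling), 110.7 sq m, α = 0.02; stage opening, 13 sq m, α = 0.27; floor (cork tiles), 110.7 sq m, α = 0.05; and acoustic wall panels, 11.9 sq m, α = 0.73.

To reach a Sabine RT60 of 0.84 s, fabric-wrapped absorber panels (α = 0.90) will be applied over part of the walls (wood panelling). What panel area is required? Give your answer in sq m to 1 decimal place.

55.6

Total absorption A₁ = 127·0.09 + 110.7·0.02 + 13·0.27 + 110.7·0.05 + 11.9·0.73
  = 11.430 + 2.214 + 3.510 + 5.535 + 8.687 = 31.376 sq m sabins.
V = 398.664 m³. Target absorption A₂ = 0.161 × 398.664 / 0.84 = 76.411 sabins.
Absorption to add: 76.411 − 31.376 = 45.035 sabins.
Net gain per sq m: Δα = 0.90 − 0.09 = 0.81.
Panel area = 45.035 / 0.81 = 55.6 sq m.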